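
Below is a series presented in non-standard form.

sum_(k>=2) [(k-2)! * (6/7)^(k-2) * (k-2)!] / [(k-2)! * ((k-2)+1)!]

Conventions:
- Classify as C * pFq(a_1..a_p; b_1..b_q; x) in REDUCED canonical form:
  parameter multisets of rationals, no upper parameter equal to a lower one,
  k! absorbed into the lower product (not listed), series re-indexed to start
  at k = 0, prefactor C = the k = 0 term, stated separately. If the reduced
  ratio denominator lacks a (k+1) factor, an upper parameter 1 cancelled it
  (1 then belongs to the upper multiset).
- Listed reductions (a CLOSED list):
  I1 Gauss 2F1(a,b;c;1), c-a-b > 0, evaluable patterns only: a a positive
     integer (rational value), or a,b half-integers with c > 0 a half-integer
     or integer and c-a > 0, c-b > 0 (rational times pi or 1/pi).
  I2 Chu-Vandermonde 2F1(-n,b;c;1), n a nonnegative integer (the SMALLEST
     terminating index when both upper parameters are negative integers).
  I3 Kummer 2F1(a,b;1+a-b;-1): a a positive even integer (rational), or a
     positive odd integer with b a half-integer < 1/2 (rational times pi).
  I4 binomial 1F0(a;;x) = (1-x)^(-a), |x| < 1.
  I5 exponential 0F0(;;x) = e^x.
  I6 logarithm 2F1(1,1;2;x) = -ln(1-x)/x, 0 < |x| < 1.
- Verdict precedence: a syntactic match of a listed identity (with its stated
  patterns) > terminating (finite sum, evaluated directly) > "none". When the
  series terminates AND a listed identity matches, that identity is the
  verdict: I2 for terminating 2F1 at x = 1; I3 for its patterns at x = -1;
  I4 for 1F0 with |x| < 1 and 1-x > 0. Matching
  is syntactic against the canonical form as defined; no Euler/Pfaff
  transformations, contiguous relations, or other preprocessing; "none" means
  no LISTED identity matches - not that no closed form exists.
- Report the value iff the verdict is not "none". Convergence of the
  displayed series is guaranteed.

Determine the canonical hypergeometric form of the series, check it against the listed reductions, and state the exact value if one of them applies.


The series (x = 6/7) is 2F1: upper {1, 1}, lower {2}, prefactor 1. Verdict at x = 6/7: the logarithmic series (I6) matches (the logarithm: parameters (1,1;2), x = 6/7). Its exact value is (-7/6) * ln(1/7).

Key step: with t_0 = 1, the factorial ratio (C = 1) (k+a-1)!/(a-1)! is a rising factorial (a)_k.
Term ratio: r(k) = (6/7) * (k+1) (k+1) / [(k+2) (k+1)] - poly over poly, x = (6/7) from leading terms; C = 1 at k = 0.


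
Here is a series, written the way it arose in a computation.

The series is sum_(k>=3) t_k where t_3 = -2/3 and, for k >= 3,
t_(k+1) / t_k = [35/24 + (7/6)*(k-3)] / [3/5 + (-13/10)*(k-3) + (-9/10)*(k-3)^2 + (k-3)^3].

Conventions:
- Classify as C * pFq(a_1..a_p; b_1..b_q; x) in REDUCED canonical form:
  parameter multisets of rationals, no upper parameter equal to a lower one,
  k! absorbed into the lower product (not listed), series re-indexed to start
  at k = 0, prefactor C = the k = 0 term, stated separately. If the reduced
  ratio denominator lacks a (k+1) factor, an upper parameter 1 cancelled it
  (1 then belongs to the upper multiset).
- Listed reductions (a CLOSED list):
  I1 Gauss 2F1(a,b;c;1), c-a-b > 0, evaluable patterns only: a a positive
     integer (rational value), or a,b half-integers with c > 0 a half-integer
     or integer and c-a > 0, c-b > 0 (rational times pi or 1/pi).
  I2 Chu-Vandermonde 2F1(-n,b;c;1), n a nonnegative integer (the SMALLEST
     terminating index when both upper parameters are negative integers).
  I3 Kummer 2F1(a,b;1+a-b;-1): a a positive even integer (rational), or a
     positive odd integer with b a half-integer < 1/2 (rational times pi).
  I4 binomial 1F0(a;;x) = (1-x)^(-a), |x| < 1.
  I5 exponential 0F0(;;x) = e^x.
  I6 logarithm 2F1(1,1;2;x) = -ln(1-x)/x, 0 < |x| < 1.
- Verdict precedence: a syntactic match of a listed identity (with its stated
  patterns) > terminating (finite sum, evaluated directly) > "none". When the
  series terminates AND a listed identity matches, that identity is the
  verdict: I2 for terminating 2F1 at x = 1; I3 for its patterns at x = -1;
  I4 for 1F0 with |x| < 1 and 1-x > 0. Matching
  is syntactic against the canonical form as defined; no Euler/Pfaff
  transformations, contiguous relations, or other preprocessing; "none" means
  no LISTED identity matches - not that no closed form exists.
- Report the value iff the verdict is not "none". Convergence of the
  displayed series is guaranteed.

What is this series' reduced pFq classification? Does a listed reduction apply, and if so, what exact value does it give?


This is -2/3 * 1F2(5/4; -3/2, -2/5; 7/6) in reduced canonical form. Verdict: no listed reduction: x = 7/6 and upper {5/4} fail every I1-I6 pattern.

Key observation: t_0 = -2/3 here, and the expanded ratio factors over Q; C = -2/3, x = 7/6, roots give parameters.
Consecutive-term ratio: r(k) = (7/6) * (k+5/4) / [(k-3/2) (k-2/5) (k+1)] ; factor over Q: parameters, x = (7/6), and C = -2/3.


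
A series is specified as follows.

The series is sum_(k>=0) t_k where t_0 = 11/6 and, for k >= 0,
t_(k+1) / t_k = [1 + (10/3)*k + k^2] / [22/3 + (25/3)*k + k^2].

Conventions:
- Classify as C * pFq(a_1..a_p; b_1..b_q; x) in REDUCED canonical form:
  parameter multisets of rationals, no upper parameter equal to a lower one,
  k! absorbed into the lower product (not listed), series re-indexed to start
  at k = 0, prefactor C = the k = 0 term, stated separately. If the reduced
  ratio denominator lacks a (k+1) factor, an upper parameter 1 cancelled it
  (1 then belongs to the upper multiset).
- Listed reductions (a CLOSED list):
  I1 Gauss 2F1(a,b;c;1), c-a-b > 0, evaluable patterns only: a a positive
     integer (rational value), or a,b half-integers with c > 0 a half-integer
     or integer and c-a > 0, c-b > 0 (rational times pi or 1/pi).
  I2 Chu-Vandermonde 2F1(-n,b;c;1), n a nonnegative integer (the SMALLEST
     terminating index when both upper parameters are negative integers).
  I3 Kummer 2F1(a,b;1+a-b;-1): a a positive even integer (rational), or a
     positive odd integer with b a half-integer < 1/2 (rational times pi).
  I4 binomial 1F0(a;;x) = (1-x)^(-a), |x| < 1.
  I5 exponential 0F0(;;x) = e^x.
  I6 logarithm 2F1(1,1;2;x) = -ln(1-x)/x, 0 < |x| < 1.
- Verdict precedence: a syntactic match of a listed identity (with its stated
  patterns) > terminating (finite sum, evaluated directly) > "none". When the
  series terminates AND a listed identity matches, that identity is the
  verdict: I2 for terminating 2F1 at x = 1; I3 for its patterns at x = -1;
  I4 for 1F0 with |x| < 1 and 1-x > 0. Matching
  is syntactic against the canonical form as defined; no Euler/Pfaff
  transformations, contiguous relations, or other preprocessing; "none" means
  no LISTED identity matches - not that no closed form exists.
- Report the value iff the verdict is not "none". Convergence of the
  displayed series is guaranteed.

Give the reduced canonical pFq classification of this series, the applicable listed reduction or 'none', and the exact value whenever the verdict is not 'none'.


Reduced: x = 1, 2F1, upper = {1/3, 3}, lower = {22/3}, C = 11/6. Verdict at x = 1: Gauss's theorem (I1) matches (x = 1: the Gamma ratio telescopes since c-a-b = 4 > 0 and a = 3 in Z>0). Value: 2717/1215.

First insight: t_0 = 11/6 here, and the expanded ratio factors over Q; C = 11/6, x = 1, roots give parameters.
Adjacent-term ratio: r(k) = 1 * (k+1/3) (k+3) / [(k+22/3) (k+1)] - poly over poly, x = 1 from leading terms; C = 11/6 at k = 0.


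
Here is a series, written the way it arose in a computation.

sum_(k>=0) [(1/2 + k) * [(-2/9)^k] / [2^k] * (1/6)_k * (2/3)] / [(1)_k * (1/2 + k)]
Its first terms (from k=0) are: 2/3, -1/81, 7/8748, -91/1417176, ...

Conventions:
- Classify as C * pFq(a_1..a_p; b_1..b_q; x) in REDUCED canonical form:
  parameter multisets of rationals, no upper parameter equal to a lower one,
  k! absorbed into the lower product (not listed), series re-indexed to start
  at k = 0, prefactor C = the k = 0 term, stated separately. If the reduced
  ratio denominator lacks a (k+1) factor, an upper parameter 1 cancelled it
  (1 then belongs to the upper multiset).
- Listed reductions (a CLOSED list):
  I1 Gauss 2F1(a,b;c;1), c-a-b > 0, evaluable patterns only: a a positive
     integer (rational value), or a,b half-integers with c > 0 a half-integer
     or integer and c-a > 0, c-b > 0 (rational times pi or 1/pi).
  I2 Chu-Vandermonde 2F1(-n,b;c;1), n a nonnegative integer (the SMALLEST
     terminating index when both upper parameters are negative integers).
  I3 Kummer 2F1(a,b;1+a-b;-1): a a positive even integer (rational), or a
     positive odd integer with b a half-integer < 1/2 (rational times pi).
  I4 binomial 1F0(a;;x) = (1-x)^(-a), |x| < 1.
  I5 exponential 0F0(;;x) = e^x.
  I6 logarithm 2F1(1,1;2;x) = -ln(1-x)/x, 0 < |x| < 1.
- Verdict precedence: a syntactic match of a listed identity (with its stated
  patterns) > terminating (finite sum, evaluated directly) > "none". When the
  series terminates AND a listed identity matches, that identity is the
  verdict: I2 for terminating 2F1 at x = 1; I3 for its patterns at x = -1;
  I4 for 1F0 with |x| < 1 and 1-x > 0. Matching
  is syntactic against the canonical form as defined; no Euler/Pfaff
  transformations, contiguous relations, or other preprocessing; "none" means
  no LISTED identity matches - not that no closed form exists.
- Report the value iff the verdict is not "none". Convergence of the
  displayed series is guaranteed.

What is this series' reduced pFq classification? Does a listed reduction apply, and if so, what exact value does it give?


The tell: x = (-1/9) and the two k-th powers (C = 2/3, x = -1/9) combine into one argument.
Term ratio: r(k) = (-1/9) * (k+1/6) / [(k+1)] - rational; roots negated = parameters, x = (-1/9), C = 2/3.

Reduced: x = -1/9, 1F0, upper = {1/6}, lower = {-}, C = 2/3. Verdict: binomial (I4) applies (the 1F0 binomial series: exponent -1/6, x = -1/9). Hence: (2/3) * (10/9)^(-1/6).


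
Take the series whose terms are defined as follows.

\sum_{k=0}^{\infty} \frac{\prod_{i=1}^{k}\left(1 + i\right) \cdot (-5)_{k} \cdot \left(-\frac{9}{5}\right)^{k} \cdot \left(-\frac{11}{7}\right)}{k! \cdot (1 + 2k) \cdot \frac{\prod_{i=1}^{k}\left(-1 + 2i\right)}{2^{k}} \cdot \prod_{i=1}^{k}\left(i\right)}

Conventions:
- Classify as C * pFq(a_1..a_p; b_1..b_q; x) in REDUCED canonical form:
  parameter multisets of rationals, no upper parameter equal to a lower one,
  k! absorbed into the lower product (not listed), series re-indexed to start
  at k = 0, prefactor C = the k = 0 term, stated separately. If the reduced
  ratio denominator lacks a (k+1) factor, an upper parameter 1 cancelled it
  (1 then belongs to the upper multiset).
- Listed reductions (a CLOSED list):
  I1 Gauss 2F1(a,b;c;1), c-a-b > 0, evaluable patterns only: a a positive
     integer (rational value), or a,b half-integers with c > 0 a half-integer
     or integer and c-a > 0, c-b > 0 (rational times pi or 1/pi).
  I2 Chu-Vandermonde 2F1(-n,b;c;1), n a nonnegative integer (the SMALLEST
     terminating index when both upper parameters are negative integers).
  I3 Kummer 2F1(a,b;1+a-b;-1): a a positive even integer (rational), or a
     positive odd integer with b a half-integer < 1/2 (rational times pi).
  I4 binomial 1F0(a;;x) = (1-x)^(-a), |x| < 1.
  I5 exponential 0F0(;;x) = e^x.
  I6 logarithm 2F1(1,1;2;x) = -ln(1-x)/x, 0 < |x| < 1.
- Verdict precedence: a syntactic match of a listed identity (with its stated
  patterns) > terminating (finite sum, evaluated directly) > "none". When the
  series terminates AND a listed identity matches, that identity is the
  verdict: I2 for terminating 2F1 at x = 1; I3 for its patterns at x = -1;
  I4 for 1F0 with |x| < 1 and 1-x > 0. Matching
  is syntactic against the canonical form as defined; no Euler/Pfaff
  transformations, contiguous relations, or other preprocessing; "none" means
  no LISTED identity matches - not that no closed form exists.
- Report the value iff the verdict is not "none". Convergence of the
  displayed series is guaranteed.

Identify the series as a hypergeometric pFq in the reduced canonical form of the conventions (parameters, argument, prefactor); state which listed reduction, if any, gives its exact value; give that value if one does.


First insight: t_0 being -\frac{11}{7}, the running product (C = -11/7) telescopes to a rising factorial.
Consecutive-term ratio: r(k) = -\frac{9}{5} * (k-5) (k+2) / [(k+1) (k+\frac{3}{2}) (k+1)] - rational in k, leading ratio -\frac{9}{5}; with t_0 = -\frac{11}{7}, classification follows.

This is -\frac{11}{7} * 2F2(-5, 2; 1, \frac{3}{2}; -\frac{9}{5}) in reduced canonical form. Verdict: terminating at k = 5: the factor (-5)_k kills every later term; summing the 6 survivors is exact. Sum: -\frac{73975529}{765625}.


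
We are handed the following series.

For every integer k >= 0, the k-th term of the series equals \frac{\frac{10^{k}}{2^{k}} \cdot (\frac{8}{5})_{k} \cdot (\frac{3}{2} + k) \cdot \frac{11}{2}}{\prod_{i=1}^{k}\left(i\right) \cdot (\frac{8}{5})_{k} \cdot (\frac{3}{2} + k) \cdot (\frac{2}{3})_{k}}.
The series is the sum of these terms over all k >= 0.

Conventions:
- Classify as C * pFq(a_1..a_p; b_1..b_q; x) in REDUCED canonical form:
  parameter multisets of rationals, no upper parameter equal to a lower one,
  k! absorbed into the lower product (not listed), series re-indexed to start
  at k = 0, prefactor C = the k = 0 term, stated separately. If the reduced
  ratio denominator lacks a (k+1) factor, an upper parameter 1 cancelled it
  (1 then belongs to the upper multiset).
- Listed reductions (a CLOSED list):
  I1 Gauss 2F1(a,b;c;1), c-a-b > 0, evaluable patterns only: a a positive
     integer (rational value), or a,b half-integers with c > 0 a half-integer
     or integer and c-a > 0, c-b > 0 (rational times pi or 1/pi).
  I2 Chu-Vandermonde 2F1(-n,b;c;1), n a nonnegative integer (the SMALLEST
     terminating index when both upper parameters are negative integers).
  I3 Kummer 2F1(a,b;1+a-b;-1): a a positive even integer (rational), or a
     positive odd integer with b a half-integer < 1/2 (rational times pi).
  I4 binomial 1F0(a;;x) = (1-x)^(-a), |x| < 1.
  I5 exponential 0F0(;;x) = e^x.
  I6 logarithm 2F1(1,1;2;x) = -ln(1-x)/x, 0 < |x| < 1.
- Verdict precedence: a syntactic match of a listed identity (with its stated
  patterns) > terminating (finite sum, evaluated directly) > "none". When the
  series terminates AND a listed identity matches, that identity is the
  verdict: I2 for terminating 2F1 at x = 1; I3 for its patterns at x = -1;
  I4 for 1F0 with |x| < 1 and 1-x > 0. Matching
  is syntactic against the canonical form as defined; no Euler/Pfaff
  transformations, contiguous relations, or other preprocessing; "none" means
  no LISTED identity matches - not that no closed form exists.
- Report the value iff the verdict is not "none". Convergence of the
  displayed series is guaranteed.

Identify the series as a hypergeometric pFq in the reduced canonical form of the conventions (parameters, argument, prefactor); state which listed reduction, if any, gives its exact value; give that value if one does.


Reduced: x = 5, 0F1, upper = {-}, lower = {\frac{2}{3}}, C = \frac{11}{2}. Verdict: none - at argument 5 the multisets {-} ; {\frac{2}{3}} match no listed identity.

The tell: t_0 = \frac{11}{2} here, and the two k-th powers (C = 11/2) combine into one argument.
Consecutive-term ratio: r(k) = 5 * 1 / [(k+\frac{2}{3}) (k+1)] - rational in k. x = 5; t_0 = \frac{11}{2}; negate the roots.


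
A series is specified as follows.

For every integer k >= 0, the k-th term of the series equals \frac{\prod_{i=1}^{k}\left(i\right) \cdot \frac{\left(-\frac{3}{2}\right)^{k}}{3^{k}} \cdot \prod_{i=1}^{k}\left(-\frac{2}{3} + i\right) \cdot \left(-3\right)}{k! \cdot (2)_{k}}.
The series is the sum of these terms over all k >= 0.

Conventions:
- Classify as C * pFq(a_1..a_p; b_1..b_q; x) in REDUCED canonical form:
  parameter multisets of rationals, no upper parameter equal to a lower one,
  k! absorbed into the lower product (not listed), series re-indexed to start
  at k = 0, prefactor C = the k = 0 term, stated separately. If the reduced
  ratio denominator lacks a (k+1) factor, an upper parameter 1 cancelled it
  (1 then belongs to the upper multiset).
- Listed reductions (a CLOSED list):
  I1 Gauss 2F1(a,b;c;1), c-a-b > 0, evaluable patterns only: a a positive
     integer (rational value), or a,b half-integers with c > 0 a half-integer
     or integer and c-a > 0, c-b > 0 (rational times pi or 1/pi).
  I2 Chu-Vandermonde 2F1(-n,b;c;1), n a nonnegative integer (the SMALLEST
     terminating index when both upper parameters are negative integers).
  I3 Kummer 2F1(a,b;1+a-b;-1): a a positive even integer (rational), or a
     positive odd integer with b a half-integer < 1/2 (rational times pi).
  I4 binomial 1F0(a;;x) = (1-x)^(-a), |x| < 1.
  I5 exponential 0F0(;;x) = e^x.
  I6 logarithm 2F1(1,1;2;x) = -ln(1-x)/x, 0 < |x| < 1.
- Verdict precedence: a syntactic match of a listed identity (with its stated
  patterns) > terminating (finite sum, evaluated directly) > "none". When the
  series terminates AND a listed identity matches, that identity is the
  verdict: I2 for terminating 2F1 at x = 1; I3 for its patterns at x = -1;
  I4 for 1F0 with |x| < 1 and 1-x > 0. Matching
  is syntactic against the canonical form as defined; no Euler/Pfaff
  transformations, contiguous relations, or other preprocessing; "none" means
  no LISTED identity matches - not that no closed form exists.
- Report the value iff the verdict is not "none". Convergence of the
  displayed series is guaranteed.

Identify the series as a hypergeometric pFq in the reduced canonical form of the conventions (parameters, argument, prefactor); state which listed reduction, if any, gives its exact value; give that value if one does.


At argument -\frac{1}{2}: a 2F1 with upper {\frac{1}{3}, 1}, lower {2}, scaled by C = -3. Verdict: none here - no I1-I6 shape fits x = -\frac{1}{2} with lower {2}.

The tell: x = -\frac{1}{2} and the running product (prefactor -3) telescopes to a rising factorial.
Term ratio: r(k) = -\frac{1}{2} * (k+\frac{1}{3}) (k+1) / [(k+2) (k+1)] - rational; roots negated = parameters, x = -\frac{1}{2}, C = -3.


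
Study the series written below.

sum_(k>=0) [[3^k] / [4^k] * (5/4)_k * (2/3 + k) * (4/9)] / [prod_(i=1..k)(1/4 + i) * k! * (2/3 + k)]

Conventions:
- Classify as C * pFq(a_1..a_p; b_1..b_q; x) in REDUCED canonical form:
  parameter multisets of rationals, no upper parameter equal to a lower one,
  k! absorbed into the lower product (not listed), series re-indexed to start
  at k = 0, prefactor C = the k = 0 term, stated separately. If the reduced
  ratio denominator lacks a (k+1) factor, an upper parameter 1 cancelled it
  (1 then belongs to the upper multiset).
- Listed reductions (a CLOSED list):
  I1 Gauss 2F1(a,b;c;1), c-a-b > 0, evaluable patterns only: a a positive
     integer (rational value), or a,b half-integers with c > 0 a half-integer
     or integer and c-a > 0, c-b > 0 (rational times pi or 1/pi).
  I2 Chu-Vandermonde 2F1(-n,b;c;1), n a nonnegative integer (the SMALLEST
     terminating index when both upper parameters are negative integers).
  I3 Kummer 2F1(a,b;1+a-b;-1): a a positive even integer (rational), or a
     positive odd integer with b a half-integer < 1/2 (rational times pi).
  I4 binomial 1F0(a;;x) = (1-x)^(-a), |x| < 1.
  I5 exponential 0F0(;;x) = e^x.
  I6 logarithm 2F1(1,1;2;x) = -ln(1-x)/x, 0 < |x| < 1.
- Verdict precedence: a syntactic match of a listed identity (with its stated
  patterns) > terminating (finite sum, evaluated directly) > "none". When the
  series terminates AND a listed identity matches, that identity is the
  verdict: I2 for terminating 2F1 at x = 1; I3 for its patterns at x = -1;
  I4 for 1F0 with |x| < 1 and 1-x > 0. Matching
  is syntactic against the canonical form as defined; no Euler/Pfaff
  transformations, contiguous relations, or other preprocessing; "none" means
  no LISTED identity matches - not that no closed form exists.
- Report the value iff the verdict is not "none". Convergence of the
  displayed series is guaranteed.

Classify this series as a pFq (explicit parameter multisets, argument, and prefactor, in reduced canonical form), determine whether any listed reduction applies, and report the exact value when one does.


Classification (C = 4/9): 0F0 with upper {-}, lower {-}, argument x = 3/4. Verdict (x = 3/4): the I5 exponential reduction applies (the 0F0 exponential series at x = 3/4). Value: (4/9) * e^(3/4).

The tell: t_0 = 4/9 here, and the two geometric factors (prefactor 4/9) combine into one argument.
Ratio: r(k) = (3/4) * 1 / [(k+1)] - rational in k, leading ratio (3/4); with t_0 = 4/9, classification follows.


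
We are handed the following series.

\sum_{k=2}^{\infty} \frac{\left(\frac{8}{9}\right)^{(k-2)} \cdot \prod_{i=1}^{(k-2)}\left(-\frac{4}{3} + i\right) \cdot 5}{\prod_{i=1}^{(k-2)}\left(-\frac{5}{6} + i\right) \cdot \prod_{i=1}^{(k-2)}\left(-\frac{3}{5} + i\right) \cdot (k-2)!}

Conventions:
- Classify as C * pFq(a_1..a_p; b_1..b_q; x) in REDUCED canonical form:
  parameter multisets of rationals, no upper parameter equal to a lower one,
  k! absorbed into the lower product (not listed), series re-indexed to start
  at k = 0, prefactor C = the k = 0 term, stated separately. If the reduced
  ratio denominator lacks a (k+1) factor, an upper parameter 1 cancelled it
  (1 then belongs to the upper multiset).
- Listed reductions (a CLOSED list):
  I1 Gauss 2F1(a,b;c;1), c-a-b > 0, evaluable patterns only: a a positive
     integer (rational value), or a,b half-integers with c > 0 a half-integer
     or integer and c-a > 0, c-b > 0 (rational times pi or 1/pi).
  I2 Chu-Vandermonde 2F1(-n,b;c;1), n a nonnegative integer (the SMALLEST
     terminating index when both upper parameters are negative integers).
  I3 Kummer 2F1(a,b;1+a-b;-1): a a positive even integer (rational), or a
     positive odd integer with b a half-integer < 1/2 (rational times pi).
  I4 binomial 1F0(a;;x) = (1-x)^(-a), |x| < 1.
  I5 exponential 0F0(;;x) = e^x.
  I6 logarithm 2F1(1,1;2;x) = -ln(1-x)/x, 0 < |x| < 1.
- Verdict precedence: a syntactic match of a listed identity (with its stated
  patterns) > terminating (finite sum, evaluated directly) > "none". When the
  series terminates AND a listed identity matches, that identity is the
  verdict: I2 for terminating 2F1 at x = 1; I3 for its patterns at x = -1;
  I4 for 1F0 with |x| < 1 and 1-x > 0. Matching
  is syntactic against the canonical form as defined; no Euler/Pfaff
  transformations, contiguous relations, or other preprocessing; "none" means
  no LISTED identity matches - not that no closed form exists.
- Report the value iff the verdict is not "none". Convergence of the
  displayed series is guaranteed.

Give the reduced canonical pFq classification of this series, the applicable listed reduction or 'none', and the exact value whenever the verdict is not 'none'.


x = \frac{8}{9} here; the reduced form reads 1F2, upper {-\frac{1}{3}}, lower {\frac{1}{6}, \frac{2}{5}}, C = 5. Verdict: none - at argument \frac{8}{9} the multisets {-\frac{1}{3}} ; {\frac{1}{6}, \frac{2}{5}} match no listed identity.

Key step: t_0 being 5, the lower running product (prefactor 5) is a rising factorial.
Step ratio: r(k) = \frac{8}{9} * (k-\frac{1}{3}) / [(k+\frac{1}{6}) (k+\frac{2}{5}) (k+1)] ; factor over Q: parameters, x = \frac{8}{9}, and C = 5.


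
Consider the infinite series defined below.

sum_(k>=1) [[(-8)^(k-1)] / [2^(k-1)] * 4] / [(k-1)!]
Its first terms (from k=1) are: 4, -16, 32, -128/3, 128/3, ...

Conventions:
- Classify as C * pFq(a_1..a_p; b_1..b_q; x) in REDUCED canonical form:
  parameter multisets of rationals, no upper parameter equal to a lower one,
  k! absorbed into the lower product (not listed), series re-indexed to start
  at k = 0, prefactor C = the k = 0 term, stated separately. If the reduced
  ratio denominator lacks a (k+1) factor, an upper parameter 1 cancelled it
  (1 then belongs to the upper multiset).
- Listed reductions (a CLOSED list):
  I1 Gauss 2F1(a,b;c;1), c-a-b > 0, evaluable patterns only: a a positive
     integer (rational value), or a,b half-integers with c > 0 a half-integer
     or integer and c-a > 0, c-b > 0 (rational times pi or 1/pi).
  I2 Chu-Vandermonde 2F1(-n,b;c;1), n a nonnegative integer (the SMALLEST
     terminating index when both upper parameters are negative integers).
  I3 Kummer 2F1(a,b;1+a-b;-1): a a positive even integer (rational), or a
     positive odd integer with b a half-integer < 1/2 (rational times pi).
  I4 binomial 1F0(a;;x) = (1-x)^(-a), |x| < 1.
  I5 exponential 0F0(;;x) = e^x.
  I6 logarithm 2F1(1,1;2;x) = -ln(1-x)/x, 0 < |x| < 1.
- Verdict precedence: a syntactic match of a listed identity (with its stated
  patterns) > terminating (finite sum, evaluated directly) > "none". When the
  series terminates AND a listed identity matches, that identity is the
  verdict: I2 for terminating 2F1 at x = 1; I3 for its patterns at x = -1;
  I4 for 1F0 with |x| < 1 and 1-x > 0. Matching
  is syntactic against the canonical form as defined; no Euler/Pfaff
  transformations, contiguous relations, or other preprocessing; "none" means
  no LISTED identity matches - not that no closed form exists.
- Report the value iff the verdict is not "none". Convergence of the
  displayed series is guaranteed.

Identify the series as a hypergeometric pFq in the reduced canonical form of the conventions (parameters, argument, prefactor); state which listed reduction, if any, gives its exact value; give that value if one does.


Canonical form: C = 4 times 0F0 with upper {-}, lower {-}, x = -4. Verdict: this is the I5 exponential reduction (the 0F0 exponential series at x = -4). Sum: 4 * e^(-4).

Key step: from the first term 4: the two k-th powers (C = 4, x = -4) combine into one argument.
Step ratio: r(k) = (-4) * 1 / [(k+1)] - rational in k, leading ratio (-4); with t_0 = 4, classification follows.


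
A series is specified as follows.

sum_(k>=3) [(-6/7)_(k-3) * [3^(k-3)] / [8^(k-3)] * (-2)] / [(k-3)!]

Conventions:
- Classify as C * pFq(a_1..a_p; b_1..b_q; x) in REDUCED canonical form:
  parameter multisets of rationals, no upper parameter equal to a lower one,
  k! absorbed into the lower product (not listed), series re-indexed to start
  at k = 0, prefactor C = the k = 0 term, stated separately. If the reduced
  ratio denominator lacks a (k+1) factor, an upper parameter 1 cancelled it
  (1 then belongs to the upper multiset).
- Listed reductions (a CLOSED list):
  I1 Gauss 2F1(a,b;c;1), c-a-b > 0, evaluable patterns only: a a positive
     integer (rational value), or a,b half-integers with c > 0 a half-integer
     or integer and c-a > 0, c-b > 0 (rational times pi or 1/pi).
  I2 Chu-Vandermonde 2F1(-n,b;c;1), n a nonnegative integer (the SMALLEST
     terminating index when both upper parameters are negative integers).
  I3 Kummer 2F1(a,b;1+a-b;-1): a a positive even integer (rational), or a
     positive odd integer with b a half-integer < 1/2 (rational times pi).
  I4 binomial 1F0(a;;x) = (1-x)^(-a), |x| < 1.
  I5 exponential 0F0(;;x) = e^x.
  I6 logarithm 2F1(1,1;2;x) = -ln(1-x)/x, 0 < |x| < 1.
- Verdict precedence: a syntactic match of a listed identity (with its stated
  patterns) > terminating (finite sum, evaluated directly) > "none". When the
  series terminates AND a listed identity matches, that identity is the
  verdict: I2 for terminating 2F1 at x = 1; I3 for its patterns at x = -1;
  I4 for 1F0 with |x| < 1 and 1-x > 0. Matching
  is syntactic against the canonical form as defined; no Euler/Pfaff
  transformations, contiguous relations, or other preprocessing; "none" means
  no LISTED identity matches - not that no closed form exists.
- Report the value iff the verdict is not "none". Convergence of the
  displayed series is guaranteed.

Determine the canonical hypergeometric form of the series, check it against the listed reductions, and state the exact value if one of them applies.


With C = -2: the canonical form is 1F0(-6/7; -; 3/8). Verdict: the binomial series (I4) applies (the 1F0 binomial series: exponent 6/7, x = 3/8). Sum: (-2) * (5/8)^(6/7).

The tell: t_0 = -2 here, and the two geometric factors (prefactor -2) combine into one argument.
Ratio: r(k) = (3/8) * (k-6/7) / [(k+1)] - rational in k, leading ratio (3/8); with t_0 = -2, classification follows.


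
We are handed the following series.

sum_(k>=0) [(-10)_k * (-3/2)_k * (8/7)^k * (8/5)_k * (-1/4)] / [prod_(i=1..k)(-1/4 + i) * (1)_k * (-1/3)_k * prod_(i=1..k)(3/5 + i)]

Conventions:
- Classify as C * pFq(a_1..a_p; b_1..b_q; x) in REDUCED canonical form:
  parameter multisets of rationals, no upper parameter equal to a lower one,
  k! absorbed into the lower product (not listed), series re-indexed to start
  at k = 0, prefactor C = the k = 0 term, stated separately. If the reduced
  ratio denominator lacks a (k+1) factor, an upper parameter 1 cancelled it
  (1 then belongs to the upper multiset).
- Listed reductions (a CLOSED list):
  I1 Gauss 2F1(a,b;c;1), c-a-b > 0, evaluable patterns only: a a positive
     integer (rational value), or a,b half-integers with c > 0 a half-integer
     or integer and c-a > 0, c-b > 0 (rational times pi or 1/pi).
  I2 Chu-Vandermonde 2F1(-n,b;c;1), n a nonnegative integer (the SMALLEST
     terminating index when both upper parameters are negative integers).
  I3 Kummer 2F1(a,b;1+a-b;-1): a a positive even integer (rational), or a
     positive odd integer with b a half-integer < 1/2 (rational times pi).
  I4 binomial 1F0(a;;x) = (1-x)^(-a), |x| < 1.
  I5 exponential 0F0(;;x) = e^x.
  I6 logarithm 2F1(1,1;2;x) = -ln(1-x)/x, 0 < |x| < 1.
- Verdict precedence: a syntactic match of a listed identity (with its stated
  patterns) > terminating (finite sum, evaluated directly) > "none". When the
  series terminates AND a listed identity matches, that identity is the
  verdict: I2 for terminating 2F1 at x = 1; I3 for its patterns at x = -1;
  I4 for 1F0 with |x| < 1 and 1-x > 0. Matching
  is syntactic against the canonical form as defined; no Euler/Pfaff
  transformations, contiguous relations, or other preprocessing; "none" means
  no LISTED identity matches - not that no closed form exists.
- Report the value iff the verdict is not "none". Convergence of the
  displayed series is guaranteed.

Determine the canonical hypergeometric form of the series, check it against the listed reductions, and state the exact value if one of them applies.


At argument 8/7: a 2F2 with upper {-10, -3/2}, lower {-1/3, 3/4}, scaled by C = -1/4. Verdict: terminating. (-10)_k vanishes past k = 10, leaving a 11-term sum, computed directly. Exact value: 521584713658080484698151/11532543223330901872100.

Key observation: t_0 being -1/4, the lower running product (C = -1/4, x = 8/7) is a rising factorial.
Adjacent-term ratio: r(k) = (8/7) * (k-10) (k-3/2) / [(k-1/3) (k+3/4) (k+1)] - rational in k, leading ratio (8/7); with t_0 = -1/4, classification follows.


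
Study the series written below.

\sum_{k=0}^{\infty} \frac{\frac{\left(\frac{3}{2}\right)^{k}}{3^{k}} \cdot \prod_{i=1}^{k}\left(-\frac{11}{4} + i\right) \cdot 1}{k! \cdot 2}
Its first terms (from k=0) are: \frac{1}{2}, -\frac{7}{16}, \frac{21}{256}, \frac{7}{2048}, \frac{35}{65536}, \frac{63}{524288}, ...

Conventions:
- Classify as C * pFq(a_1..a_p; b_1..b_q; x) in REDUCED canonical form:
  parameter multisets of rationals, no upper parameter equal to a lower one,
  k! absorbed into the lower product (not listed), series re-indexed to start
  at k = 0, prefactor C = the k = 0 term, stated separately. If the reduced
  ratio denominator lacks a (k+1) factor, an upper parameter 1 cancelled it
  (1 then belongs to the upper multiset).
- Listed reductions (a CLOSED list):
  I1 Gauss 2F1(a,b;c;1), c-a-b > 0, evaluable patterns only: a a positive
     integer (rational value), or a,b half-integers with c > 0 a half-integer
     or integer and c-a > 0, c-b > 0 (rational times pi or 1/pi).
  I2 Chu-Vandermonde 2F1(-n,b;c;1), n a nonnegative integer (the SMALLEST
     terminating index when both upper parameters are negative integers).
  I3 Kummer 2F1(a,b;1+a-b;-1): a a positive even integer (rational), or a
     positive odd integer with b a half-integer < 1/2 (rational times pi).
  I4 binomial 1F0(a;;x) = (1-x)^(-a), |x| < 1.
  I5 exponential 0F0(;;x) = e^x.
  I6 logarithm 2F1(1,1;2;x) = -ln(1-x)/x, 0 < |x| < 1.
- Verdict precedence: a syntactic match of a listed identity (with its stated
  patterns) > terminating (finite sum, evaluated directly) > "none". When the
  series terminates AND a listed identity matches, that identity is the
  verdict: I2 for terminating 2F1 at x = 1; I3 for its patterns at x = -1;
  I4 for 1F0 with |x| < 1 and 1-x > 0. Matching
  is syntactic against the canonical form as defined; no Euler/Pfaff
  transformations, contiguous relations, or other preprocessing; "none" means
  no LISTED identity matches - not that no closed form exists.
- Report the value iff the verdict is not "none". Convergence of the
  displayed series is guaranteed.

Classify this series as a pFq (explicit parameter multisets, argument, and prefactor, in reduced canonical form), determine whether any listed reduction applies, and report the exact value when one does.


With C = \frac{1}{2}: the canonical form is 1F0(-\frac{7}{4}; -; \frac{1}{2}). Verdict (x = \frac{1}{2}): the I4 binomial reduction applies (the 1F0 binomial series: exponent 7/4, x = \frac{1}{2}). Exact value: \frac{1}{2} \cdot \left(\frac{1}{2}\right)^{\frac{7}{4}}.

Structural cue: t_0 being \frac{1}{2}, the constant factors (C = 1/2) combine into one prefactor.
Adjacent-term ratio: r(k) = \frac{1}{2} * (k-\frac{7}{4}) / [(k+1)] - rational; roots negated = parameters, x = \frac{1}{2}, C = \frac{1}{2}.


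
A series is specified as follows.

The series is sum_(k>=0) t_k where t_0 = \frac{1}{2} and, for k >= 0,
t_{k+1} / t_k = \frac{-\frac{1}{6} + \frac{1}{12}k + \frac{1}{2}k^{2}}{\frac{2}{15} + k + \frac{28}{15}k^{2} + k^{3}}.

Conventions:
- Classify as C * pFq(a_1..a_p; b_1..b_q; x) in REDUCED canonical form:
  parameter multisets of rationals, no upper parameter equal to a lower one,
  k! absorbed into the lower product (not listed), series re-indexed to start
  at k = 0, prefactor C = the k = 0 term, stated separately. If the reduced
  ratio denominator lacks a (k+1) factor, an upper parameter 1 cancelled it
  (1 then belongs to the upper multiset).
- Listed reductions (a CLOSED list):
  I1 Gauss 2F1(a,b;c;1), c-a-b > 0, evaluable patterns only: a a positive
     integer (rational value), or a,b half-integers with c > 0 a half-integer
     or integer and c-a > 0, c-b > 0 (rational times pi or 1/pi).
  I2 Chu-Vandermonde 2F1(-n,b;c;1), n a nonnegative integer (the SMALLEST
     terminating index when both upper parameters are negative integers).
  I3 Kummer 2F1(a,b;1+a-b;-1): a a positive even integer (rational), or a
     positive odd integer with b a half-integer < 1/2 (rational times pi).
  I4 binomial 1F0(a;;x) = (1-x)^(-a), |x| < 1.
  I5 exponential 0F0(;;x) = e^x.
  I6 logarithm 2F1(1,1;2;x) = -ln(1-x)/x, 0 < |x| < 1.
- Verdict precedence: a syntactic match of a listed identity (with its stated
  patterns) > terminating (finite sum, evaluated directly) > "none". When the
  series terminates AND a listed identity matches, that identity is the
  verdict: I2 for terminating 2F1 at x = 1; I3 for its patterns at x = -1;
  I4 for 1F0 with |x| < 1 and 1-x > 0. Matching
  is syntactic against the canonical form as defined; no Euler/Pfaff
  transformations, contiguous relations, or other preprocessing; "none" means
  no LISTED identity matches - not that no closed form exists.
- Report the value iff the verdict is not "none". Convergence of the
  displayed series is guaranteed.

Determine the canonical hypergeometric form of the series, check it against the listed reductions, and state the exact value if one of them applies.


x = \frac{1}{2} here; the reduced form reads 1F1, upper {-\frac{1}{2}}, lower {\frac{1}{5}}, C = \frac{1}{2}. Verdict: none - at argument \frac{1}{2} the multisets {-\frac{1}{2}} ; {\frac{1}{5}} match no listed identity.

First insight: x = \frac{1}{2} and roots of the ratio polynomials (C = 1/2, x = 1/2) are the negated parameters.
Adjacent-term ratio: r(k) = \frac{1}{2} * (k-\frac{1}{2}) / [(k+\frac{1}{5}) (k+1)] - rational in k, leading ratio \frac{1}{2}; with t_0 = \frac{1}{2}, classification follows.


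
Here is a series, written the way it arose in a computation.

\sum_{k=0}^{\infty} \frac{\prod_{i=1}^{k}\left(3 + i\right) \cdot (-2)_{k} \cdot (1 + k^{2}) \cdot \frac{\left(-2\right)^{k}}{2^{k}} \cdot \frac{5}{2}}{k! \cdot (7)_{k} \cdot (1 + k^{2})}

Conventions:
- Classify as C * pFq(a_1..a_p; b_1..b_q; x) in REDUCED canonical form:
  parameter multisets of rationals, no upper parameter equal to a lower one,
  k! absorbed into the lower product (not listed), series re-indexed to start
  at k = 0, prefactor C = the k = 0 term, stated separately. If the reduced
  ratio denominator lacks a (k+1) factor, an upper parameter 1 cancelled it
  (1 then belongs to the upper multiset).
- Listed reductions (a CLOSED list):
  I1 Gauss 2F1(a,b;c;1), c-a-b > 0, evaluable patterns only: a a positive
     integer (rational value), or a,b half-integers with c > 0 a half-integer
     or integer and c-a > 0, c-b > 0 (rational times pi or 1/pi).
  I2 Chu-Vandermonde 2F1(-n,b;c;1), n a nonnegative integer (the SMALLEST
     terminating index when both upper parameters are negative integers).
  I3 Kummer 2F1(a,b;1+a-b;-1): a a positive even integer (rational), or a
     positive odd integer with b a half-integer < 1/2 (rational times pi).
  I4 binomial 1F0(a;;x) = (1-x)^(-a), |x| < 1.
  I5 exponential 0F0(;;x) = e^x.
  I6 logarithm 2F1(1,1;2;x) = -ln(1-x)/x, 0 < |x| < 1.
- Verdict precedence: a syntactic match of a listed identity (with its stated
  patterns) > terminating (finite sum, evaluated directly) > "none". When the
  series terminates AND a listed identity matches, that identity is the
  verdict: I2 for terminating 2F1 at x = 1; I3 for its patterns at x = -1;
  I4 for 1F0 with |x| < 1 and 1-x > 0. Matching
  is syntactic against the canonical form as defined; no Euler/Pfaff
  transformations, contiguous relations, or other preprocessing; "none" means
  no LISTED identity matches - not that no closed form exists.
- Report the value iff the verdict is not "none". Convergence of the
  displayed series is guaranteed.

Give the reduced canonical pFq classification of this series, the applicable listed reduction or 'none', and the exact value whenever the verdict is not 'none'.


At argument -1: a 2F1 with upper {-2, 4}, lower {7}, scaled by C = \frac{5}{2}. Verdict at x = -1: Kummer (I3) matches (x = -1; c = 7 equals 1+a-b for upper {-2, 4}: listed pattern). Hence: \frac{25}{4}.

Structural cue: with t_0 = \frac{5}{2}, the two k-th powers (prefactor 5/2) combine into one argument.
Step ratio: r(k) = -1 * (k-2) (k+4) / [(k+7) (k+1)] - poly over poly, x = -1 from leading terms; C = \frac{5}{2} at k = 0.


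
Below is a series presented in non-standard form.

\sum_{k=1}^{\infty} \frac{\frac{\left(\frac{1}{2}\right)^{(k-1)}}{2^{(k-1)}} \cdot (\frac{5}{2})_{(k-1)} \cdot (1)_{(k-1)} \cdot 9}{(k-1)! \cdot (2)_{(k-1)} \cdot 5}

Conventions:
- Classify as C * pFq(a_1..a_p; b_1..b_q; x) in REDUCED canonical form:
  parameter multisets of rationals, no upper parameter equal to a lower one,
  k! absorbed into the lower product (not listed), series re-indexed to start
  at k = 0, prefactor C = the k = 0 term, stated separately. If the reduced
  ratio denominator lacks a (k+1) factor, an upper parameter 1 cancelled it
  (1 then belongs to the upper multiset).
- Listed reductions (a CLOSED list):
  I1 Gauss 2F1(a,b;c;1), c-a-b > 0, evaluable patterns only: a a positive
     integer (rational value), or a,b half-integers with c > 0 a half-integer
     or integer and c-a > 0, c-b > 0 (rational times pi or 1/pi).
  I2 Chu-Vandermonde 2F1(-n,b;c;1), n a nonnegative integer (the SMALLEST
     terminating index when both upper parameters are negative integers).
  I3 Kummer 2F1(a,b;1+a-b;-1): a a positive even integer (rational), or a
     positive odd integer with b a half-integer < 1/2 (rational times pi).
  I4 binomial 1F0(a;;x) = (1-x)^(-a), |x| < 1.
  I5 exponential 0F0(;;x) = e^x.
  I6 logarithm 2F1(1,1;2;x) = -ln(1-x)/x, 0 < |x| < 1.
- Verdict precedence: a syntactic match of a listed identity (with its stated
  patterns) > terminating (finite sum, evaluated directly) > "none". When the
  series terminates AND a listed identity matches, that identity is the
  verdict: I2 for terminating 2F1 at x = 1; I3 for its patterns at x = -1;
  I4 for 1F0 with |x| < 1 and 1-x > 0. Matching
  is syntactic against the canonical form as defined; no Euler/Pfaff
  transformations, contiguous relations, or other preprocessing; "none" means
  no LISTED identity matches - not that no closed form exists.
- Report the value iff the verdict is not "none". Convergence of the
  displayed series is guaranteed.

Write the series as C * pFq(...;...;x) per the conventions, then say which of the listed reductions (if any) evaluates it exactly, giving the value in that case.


Prefactor \frac{9}{5}, argument \frac{1}{4}: 2F1 with upper {1, \frac{5}{2}} over lower {2}. Verdict: no listed reduction: x = \frac{1}{4} and upper {1, \frac{5}{2}} fail every I1-I6 pattern.

The tell: with t_0 = \frac{9}{5}, the two k-th powers (C = 9/5) combine into one argument.
Adjacent-term ratio: r(k) = \frac{1}{4} * (k+1) (k+\frac{5}{2}) / [(k+2) (k+1)] - rational in k. x = \frac{1}{4}; t_0 = \frac{9}{5}; negate the roots.
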